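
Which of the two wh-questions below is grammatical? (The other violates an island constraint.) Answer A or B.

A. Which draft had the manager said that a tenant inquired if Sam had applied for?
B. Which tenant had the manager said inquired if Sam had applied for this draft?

In A, the wh-phrase is extracted from inside a wh-island (introduced by "if"), which blocks movement.
In B, the extraction path crosses only that-complement boundaries, which are transparent.
So B is grammatical.

B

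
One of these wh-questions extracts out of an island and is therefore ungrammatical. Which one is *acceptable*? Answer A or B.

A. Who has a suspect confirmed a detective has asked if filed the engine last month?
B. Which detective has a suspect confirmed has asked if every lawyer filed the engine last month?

B

In A, the wh-phrase is extracted from inside a wh-island (introduced by "if"), which blocks movement.
In B, the extraction path crosses only that-complement boundaries, which are transparent.
So B is grammatical.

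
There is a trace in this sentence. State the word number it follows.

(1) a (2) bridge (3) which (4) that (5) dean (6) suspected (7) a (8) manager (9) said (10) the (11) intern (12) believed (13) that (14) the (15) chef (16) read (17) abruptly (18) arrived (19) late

The displaced element is "a bridge" (word 2).
It is linked across 3 clause boundaries (Ø → Ø → that).
It functions as the direct object of "read", so the gap sits immediately after word 16 ("read").
Base order: That dean suspected a manager said the intern believed that the chef read a bridge abruptly.

16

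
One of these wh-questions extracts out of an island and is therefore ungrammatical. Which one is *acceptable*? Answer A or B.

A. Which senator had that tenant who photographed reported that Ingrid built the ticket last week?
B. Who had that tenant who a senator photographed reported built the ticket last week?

B

In A, the wh-phrase is extracted from inside a complex-NP island (relative clause) (introduced by "who"), which blocks movement.
In B, the extraction path crosses only that-complement boundaries, which are transparent.
So B is grammatical.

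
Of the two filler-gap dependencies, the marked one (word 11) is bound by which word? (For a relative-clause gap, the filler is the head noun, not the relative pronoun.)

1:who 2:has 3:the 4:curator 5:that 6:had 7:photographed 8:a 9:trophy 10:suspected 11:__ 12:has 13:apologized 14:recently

The marked gap is the subject of "apologized".
Its filler is the fronted wh-phrase "who", at word 1.
(The other dependency links word 4 to a gap after word 5.)

1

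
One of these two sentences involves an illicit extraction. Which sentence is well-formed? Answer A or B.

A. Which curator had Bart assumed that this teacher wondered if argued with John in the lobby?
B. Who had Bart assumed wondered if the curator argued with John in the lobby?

In A, the wh-phrase is extracted from inside a wh-island (introduced by "if"), which blocks movement.
In B, the extraction path crosses only that-complement boundaries, which are transparent.
So B is grammatical.

B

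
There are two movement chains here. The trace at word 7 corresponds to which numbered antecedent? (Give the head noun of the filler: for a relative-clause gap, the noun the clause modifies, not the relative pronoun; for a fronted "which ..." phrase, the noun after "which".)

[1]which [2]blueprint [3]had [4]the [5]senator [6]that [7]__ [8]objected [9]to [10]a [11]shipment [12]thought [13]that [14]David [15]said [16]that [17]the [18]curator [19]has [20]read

5

The marked gap is inside the relative clause, the subject of "objected".
Its filler is the head noun "senator" (via "that"), at word 5.
(The other dependency links word 2 to a gap after word 20.)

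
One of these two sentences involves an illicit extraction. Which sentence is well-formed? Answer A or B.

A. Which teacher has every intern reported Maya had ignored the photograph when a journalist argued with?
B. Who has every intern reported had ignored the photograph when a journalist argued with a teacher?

B

In A, the wh-phrase is extracted from inside an adjunct island (introduced by "when"), which blocks movement.
In B, the extraction path crosses only that-complement boundaries, which are transparent.
So B is grammatical.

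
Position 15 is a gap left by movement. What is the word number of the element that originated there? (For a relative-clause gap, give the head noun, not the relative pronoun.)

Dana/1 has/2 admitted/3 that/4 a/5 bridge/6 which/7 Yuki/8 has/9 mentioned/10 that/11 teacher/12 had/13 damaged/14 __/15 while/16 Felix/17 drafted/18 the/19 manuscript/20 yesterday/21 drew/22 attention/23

6

The gap at 15 is the object of "damaged", inside a relative clause.
The relative pronoun is "which" (word 7); it is bound by the head noun immediately before it.
Its filler is the head noun "bridge", at word 6.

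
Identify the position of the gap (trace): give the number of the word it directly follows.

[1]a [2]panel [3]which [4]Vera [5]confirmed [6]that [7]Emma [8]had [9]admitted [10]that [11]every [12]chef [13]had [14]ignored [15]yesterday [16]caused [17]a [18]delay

The displaced element is "a panel" (word 2).
It is linked across 2 clause boundaries (that → that).
It functions as the direct object of "ignored", so the gap sits immediately after word 14 ("ignored").
Base order: Vera confirmed that Emma had admitted that every chef had ignored a panel yesterday.

14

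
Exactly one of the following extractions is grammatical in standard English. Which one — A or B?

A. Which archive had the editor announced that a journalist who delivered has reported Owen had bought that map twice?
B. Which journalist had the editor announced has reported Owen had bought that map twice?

B

In A, the wh-phrase is extracted from inside a complex-NP island (relative clause) (introduced by "who"), which blocks movement.
In B, the extraction path crosses only that-complement boundaries, which are transparent.
So B is grammatical.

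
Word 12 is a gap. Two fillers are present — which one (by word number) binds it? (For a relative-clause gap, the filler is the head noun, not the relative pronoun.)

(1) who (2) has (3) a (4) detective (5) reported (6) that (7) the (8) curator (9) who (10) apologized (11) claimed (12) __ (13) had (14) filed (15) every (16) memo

The marked gap is the subject of "filed".
Its filler is the fronted wh-phrase "who", at word 1.
(The other dependency links word 8 to a gap after word 9.)

1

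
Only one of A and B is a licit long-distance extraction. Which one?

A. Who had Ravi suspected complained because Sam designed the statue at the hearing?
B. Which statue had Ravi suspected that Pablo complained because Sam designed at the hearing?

A

In B, the wh-phrase is extracted from inside an adjunct island (introduced by "because"), which blocks movement.
In A, the extraction path crosses only that-complement boundaries, which are transparent.
So A is grammatical.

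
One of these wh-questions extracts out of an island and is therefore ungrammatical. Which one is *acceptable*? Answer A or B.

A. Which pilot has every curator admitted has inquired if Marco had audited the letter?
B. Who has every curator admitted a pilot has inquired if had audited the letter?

A

In B, the wh-phrase is extracted from inside a wh-island (introduced by "if"), which blocks movement.
In A, the extraction path crosses only that-complement boundaries, which are transparent.
So A is grammatical.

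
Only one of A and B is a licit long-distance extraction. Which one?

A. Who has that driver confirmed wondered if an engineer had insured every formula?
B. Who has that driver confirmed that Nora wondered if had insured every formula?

In B, the wh-phrase is extracted from inside a wh-island (introduced by "if"), which blocks movement.
In A, the extraction path crosses only that-complement boundaries, which are transparent.
So A is grammatical.

A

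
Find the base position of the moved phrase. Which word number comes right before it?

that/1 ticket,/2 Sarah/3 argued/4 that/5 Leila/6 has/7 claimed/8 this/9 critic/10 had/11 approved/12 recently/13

The displaced element is "that ticket" (word 2).
It is linked across 2 clause boundaries (that → Ø).
It functions as the direct object of "approved", so the gap sits immediately after word 12 ("approved").
Base order: Sarah argued that Leila has claimed this critic had approved that ticket recently.

12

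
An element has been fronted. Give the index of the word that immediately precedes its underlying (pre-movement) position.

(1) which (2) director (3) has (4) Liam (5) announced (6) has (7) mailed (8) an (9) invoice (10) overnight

5

The displaced element is "which director" (word 2).
It is linked across 1 clause boundary (Ø).
It functions as the subject of "mailed", so the gap sits immediately after word 5 ("announced").
Base order: Liam has announced that which director has mailed an invoice overnight.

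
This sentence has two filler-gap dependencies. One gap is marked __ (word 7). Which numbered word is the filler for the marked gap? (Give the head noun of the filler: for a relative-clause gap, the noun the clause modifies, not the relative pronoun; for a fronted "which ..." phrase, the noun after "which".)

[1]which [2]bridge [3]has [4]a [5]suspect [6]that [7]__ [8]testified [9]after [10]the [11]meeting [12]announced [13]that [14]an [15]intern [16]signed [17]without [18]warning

5

The marked gap is inside the relative clause, the subject of "testified".
Its filler is the head noun "suspect" (via "that"), at word 5.
(The other dependency links word 2 to a gap after word 16.)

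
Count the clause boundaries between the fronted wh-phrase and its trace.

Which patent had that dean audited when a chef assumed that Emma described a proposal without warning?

"which patent" originates inside the matrix clause — no clause boundary is crossed.

0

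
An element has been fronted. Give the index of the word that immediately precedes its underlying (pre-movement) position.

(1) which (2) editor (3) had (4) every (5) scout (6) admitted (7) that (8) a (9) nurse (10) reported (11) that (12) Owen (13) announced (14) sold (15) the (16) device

13

The displaced element is "which editor" (word 2).
It is linked across 3 clause boundaries (that → that → Ø).
It functions as the subject of "sold", so the gap sits immediately after word 13 ("announced").
Base order: Every scout had admitted that a nurse reported that Owen announced that which editor sold the device.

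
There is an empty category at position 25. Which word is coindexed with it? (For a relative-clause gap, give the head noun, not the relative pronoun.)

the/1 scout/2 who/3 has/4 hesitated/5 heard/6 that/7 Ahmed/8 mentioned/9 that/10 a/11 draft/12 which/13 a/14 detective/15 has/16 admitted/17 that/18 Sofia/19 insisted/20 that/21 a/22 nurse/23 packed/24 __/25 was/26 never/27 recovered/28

12

The gap at 25 is the object of "packed", inside a relative clause.
The relative pronoun is "which" (word 13); it is bound by the head noun immediately before it.
Its filler is the head noun "draft", at word 12.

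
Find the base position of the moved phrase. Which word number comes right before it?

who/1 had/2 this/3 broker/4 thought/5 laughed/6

The displaced element is "who" (word 1).
It is linked across 1 clause boundary (Ø).
It functions as the subject of "laughed", so the gap sits immediately after word 5 ("thought").
Base order: This broker had thought that who laughed.

5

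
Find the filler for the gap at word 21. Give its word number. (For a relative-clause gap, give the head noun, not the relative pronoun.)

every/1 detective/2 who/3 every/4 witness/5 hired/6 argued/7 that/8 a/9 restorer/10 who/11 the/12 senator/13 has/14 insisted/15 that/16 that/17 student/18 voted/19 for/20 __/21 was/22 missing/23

The gap at 21 is the prepositional object of "voted", inside a relative clause.
The relative pronoun is "who" (word 11); it is bound by the head noun immediately before it.
Its filler is the head noun "restorer", at word 10.

10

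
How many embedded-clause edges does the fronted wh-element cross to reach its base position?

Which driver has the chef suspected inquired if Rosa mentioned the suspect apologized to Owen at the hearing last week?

"which driver" is extracted from the subject of "inquired".
Boundaries crossed, outermost first: [Ø] — 1 in total.

1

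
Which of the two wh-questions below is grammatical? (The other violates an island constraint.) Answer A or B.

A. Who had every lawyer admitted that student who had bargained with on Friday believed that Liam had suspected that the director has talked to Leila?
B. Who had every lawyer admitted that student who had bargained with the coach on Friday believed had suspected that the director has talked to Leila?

B

In A, the wh-phrase is extracted from inside a complex-NP island (relative clause) (introduced by "who"), which blocks movement.
In B, the extraction path crosses only that-complement boundaries, which are transparent.
So B is grammatical.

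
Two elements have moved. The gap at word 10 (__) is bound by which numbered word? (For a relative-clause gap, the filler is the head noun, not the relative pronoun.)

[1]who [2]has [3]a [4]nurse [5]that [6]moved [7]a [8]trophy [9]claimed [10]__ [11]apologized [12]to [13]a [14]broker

The marked gap is the subject of "apologized".
Its filler is the fronted wh-phrase "who", at word 1.
(The other dependency links word 4 to a gap after word 5.)

1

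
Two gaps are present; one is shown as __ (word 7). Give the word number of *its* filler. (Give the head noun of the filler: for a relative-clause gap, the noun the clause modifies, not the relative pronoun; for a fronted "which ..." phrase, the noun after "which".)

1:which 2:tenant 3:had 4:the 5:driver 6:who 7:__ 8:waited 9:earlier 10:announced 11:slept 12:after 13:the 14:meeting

5

The marked gap is inside the relative clause, the subject of "waited".
Its filler is the head noun "driver" (via "who"), at word 5.
(The other dependency links word 2 to a gap after word 10.)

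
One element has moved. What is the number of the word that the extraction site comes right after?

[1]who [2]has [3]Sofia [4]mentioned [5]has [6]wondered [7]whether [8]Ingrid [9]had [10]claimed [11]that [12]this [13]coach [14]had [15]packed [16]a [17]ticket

4

The displaced element is "who" (word 1).
It is linked across 1 clause boundary (Ø).
It functions as the subject of "wondered", so the gap sits immediately after word 4 ("mentioned").
Base order: Sofia has mentioned who has wondered whether Ingrid had claimed that this coach had packed a ticket.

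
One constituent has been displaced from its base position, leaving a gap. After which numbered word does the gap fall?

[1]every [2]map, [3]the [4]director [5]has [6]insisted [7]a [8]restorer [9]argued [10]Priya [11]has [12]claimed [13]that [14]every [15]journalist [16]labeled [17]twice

16

The displaced element is "every map" (word 2).
It is linked across 3 clause boundaries (Ø → Ø → that).
It functions as the direct object of "labeled", so the gap sits immediately after word 16 ("labeled").
Base order: The director has insisted a restorer argued Priya has claimed that every journalist labeled every map twice.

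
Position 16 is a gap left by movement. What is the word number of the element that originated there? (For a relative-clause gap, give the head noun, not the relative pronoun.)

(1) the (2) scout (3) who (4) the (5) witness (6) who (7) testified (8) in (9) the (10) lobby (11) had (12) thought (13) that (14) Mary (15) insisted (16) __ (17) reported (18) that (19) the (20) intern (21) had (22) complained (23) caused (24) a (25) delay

2

The gap at 16 is the subject of "reported", inside a relative clause.
The relative pronoun is "who" (word 3); it is bound by the head noun immediately before it.
Its filler is the head noun "scout", at word 2.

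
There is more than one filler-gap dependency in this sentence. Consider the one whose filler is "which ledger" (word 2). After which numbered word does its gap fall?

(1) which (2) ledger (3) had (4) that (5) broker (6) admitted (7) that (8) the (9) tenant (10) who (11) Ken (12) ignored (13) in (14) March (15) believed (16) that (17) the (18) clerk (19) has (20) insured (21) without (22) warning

20

The displaced element is "which ledger" (word 2).
It is linked across 2 clause boundaries (that → that).
It functions as the direct object of "insured", so the gap sits immediately after word 20 ("insured").
Base order: That broker had admitted that the tenant who Ken ignored in March believed that the clerk has insured which ledger without warning.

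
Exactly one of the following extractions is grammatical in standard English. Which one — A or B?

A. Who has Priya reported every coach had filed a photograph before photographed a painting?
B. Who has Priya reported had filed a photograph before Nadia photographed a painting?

B

In A, the wh-phrase is extracted from inside an adjunct island (introduced by "before"), which blocks movement.
In B, the extraction path crosses only that-complement boundaries, which are transparent.
So B is grammatical.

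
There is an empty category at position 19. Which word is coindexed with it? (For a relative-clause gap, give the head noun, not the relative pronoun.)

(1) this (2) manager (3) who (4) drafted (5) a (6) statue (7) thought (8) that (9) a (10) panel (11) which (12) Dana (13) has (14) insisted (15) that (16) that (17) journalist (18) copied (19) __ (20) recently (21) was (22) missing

The gap at 19 is the object of "copied", inside a relative clause.
The relative pronoun is "which" (word 11); it is bound by the head noun immediately before it.
Its filler is the head noun "panel", at word 10.

10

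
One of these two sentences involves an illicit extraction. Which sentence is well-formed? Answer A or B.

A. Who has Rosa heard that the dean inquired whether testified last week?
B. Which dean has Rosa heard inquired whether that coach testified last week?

In A, the wh-phrase is extracted from inside a wh-island (introduced by "whether"), which blocks movement.
In B, the extraction path crosses only that-complement boundaries, which are transparent.
So B is grammatical.

B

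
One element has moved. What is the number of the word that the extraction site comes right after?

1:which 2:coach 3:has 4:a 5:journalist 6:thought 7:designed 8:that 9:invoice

The displaced element is "which coach" (word 2).
It is linked across 1 clause boundary (Ø).
It functions as the subject of "designed", so the gap sits immediately after word 6 ("thought").
Base order: A journalist has thought that which coach designed that invoice.

6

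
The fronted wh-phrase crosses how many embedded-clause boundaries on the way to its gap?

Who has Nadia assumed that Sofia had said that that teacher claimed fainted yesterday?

"who" is extracted from the subject of "fainted".
Boundaries crossed, outermost first: [that], [that], [Ø] — 3 in total.

3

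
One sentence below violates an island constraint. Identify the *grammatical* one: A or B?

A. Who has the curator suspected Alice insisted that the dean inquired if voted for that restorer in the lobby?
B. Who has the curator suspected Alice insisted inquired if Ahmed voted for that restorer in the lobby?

B

In A, the wh-phrase is extracted from inside a wh-island (introduced by "if"), which blocks movement.
In B, the extraction path crosses only that-complement boundaries, which are transparent.
So B is grammatical.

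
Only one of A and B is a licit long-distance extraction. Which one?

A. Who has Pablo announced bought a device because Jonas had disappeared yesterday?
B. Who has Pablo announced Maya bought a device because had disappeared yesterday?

A

In B, the wh-phrase is extracted from inside an adjunct island (introduced by "because"), which blocks movement.
In A, the extraction path crosses only that-complement boundaries, which are transparent.
So A is grammatical.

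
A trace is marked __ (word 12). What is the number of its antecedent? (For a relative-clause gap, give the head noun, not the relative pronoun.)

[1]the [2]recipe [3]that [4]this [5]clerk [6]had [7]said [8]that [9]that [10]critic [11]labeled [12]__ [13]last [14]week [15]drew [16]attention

The gap at 12 is the object of "labeled", inside a relative clause.
The relative pronoun is "that" (word 3); it is bound by the head noun immediately before it.
Its filler is the head noun "recipe", at word 2.

2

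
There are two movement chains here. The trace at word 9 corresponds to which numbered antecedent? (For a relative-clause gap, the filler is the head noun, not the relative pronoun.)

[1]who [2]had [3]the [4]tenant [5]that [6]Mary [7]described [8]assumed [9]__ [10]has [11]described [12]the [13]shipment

1

The marked gap is the subject of "described".
Its filler is the fronted wh-phrase "who", at word 1.
(The other dependency links word 4 to a gap after word 7.)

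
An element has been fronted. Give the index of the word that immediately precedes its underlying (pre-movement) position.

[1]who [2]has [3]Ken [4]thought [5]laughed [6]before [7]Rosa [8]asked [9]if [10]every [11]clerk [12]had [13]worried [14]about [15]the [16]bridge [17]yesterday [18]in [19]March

The displaced element is "who" (word 1).
It is linked across 1 clause boundary (Ø).
It functions as the subject of "laughed", so the gap sits immediately after word 4 ("thought").
Base order: Ken has thought that who laughed before Rosa asked if every clerk had worried about the bridge yesterday in March.

4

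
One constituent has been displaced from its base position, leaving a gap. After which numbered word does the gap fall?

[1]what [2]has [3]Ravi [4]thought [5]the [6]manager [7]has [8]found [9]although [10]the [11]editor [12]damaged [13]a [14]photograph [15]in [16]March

8

The displaced element is "what" (word 1).
It is linked across 1 clause boundary (Ø).
It functions as the direct object of "found", so the gap sits immediately after word 8 ("found").
Base order: Ravi has thought the manager has found what although the editor damaged a photograph in March.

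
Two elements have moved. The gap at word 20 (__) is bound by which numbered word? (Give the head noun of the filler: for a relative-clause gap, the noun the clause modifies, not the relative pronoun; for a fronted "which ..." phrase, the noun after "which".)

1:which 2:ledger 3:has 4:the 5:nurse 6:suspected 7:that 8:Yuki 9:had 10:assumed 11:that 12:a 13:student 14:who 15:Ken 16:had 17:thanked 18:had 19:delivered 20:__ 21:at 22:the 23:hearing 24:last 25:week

2

The marked gap is the direct object of "delivered".
Its filler is the fronted wh-phrase "which ledger", at word 2.
(The other dependency links word 13 to a gap after word 17.)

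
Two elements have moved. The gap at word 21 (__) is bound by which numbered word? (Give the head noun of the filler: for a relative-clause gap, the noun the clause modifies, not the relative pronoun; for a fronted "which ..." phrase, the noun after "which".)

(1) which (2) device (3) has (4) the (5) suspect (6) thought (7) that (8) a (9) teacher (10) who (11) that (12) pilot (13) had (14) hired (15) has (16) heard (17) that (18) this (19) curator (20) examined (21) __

The marked gap is the direct object of "examined".
Its filler is the fronted wh-phrase "which device", at word 2.
(The other dependency links word 9 to a gap after word 14.)

2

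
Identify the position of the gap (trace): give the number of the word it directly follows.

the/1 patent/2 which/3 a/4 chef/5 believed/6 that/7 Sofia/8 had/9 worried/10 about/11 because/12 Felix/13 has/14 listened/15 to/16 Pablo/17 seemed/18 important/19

The displaced element is "the patent" (word 2).
It is linked across 1 clause boundary (that).
It functions as the object of the preposition "about" of "worried", so the gap sits immediately after word 11 ("about").
Base order: A chef believed that Sofia had worried about the patent because Felix has listened to Pablo.

11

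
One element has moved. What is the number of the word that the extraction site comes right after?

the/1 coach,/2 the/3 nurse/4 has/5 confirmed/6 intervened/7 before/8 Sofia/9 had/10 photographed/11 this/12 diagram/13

6

The displaced element is "the coach" (word 2).
It is linked across 1 clause boundary (Ø).
It functions as the subject of "intervened", so the gap sits immediately after word 6 ("confirmed").
Base order: The nurse has confirmed that the coach intervened before Sofia had photographed this diagram.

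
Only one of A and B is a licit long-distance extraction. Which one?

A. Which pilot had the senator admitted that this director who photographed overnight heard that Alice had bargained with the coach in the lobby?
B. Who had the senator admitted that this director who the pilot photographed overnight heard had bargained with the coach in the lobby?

B

In A, the wh-phrase is extracted from inside a complex-NP island (relative clause) (introduced by "who"), which blocks movement.
In B, the extraction path crosses only that-complement boundaries, which are transparent.
So B is grammatical.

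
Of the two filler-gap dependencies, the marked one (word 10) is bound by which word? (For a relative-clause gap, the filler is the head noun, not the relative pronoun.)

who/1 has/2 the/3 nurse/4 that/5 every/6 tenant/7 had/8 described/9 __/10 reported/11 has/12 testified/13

The marked gap is inside the relative clause, the direct object of "described".
Its filler is the head noun "nurse" (via "that"), at word 4.
(The other dependency links word 1 to a gap after word 11.)

4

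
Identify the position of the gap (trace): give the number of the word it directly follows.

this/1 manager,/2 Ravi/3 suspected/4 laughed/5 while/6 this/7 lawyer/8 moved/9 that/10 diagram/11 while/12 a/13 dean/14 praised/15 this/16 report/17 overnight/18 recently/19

The displaced element is "this manager" (word 2).
It is linked across 1 clause boundary (Ø).
It functions as the subject of "laughed", so the gap sits immediately after word 4 ("suspected").
Base order: Ravi suspected that this manager laughed while this lawyer moved that diagram while a dean praised this report overnight recently.

4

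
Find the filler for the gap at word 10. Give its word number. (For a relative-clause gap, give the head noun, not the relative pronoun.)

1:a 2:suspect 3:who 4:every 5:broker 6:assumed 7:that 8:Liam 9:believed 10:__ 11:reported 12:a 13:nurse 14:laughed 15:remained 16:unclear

The gap at 10 is the subject of "reported", inside a relative clause.
The relative pronoun is "who" (word 3); it is bound by the head noun immediately before it.
Its filler is the head noun "suspect", at word 2.

2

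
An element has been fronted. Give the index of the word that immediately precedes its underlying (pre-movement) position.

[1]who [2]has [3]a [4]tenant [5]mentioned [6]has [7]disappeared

The displaced element is "who" (word 1).
It is linked across 1 clause boundary (Ø).
It functions as the subject of "disappeared", so the gap sits immediately after word 5 ("mentioned").
Base order: A tenant has mentioned that who has disappeared.

5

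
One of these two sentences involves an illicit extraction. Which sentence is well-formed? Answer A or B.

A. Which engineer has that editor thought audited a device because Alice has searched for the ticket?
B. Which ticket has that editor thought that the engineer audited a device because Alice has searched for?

In B, the wh-phrase is extracted from inside an adjunct island (introduced by "because"), which blocks movement.
In A, the extraction path crosses only that-complement boundaries, which are transparent.
So A is grammatical.

A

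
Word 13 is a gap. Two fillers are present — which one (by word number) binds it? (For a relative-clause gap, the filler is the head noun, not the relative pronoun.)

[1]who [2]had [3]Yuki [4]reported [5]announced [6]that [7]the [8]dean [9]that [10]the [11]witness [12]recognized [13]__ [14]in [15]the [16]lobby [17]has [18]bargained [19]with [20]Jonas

8

The marked gap is inside the relative clause, the direct object of "recognized".
Its filler is the head noun "dean" (via "that"), at word 8.
(The other dependency links word 1 to a gap after word 4.)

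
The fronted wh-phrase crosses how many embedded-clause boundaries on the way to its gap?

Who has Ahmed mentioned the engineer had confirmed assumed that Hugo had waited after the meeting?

"who" is extracted from the subject of "assumed".
Boundaries crossed, outermost first: [Ø], [Ø] — 2 in total.

2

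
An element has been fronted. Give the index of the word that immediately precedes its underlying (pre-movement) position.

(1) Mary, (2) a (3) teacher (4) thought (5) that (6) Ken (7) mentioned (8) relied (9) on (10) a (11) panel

The displaced element is "Mary" (word 1).
It is linked across 2 clause boundaries (that → Ø).
It functions as the subject of "relied", so the gap sits immediately after word 7 ("mentioned").
Base order: A teacher thought that Ken mentioned that Mary relied on a panel.

7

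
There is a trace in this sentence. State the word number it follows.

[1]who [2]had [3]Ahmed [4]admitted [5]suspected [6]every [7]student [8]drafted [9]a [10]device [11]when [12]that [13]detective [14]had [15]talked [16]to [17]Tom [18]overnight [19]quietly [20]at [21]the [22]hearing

4

The displaced element is "who" (word 1).
It is linked across 1 clause boundary (Ø).
It functions as the subject of "suspected", so the gap sits immediately after word 4 ("admitted").
Base order: Ahmed had admitted who suspected every student drafted a device when that detective had talked to Tom overnight quietly at the hearing.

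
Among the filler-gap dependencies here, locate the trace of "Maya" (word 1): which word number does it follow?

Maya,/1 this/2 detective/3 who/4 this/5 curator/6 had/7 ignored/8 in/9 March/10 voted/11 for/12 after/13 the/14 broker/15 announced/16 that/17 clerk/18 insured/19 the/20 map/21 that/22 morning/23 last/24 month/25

The displaced element is "Maya" (word 1).
It functions as the object of the preposition "for" of "voted", so the gap sits immediately after word 12 ("for").
Base order: This detective who this curator had ignored in March voted for Maya after the broker announced that clerk insured the map that morning last month.

12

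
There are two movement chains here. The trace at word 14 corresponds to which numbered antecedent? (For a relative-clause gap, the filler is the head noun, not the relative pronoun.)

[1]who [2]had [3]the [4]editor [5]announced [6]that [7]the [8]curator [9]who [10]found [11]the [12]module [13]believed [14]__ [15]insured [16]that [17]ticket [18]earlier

1

The marked gap is the subject of "insured".
Its filler is the fronted wh-phrase "who", at word 1.
(The other dependency links word 8 to a gap after word 9.)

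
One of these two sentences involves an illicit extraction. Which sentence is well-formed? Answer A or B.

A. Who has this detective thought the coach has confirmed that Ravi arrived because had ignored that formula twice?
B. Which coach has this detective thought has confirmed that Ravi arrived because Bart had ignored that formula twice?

B

In A, the wh-phrase is extracted from inside an adjunct island (introduced by "because"), which blocks movement.
In B, the extraction path crosses only that-complement boundaries, which are transparent.
So B is grammatical.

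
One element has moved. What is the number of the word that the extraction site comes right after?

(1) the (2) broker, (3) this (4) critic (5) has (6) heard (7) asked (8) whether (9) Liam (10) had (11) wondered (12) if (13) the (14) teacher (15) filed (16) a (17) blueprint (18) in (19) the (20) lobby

The displaced element is "the broker" (word 2).
It is linked across 1 clause boundary (Ø).
It functions as the subject of "asked", so the gap sits immediately after word 6 ("heard").
Base order: This critic has heard that the broker asked whether Liam had wondered if the teacher filed a blueprint in the lobby.

6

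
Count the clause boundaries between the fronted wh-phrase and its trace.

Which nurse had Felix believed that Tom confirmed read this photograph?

"which nurse" is extracted from the subject of "read".
Boundaries crossed, outermost first: [that], [Ø] — 2 in total.

2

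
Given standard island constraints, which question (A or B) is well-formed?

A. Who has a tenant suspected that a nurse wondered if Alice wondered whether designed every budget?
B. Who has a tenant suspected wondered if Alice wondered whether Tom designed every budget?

B

In A, the wh-phrase is extracted from inside a wh-island (introduced by "if"), which blocks movement.
In B, the extraction path crosses only that-complement boundaries, which are transparent.
So B is grammatical.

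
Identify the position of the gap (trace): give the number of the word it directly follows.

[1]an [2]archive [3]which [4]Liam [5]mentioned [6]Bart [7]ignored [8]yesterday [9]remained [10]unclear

The displaced element is "an archive" (word 2).
It is linked across 1 clause boundary (Ø).
It functions as the direct object of "ignored", so the gap sits immediately after word 7 ("ignored").
Base order: Liam mentioned Bart ignored an archive yesterday.

7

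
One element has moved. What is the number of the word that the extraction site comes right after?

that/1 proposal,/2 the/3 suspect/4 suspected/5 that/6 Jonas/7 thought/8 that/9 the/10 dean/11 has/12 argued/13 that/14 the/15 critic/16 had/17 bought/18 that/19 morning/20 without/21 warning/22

18

The displaced element is "that proposal" (word 2).
It is linked across 3 clause boundaries (that → that → that).
It functions as the direct object of "bought", so the gap sits immediately after word 18 ("bought").
Base order: The suspect suspected that Jonas thought that the dean has argued that the critic had bought that proposal that morning without warning.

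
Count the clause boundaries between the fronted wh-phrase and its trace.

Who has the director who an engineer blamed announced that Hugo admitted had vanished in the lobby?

2

"who" is extracted from the subject of "vanished".
Boundaries crossed, outermost first: [that], [Ø] — 2 in total.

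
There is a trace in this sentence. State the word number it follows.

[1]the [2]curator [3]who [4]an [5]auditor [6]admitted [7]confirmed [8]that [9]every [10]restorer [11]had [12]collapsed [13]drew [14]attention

The displaced element is "the curator" (word 2).
It is linked across 1 clause boundary (Ø).
It functions as the subject of "confirmed", so the gap sits immediately after word 6 ("admitted").
Base order: An auditor admitted the curator confirmed that every restorer had collapsed.

6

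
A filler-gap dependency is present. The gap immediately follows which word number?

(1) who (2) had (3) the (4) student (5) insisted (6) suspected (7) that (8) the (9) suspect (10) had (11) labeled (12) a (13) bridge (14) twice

The displaced element is "who" (word 1).
It is linked across 1 clause boundary (Ø).
It functions as the subject of "suspected", so the gap sits immediately after word 5 ("insisted").
Base order: The student had insisted who suspected that the suspect had labeled a bridge twice.

5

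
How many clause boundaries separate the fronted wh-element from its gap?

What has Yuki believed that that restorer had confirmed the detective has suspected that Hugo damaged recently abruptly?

"what" is extracted from the object of "damaged".
Boundaries crossed, outermost first: [that], [Ø], [that] — 3 in total.

3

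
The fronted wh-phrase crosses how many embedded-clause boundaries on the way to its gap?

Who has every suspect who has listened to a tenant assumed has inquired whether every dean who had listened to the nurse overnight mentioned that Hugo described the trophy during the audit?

"who" is extracted from the subject of "inquired".
Boundaries crossed, outermost first: [Ø] — 1 in total.

1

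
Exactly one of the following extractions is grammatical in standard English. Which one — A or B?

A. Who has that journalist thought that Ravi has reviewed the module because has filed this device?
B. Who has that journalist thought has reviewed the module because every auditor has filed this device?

B

In A, the wh-phrase is extracted from inside an adjunct island (introduced by "because"), which blocks movement.
In B, the extraction path crosses only that-complement boundaries, which are transparent.
So B is grammatical.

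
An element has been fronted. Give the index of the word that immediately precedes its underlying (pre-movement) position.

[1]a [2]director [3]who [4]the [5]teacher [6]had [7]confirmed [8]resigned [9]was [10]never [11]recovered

The displaced element is "a director" (word 2).
It is linked across 1 clause boundary (Ø).
It functions as the subject of "resigned", so the gap sits immediately after word 7 ("confirmed").
Base order: The teacher had confirmed a director resigned.

7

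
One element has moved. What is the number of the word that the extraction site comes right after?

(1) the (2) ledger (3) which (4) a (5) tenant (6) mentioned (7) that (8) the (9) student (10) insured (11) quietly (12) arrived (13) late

The displaced element is "the ledger" (word 2).
It is linked across 1 clause boundary (that).
It functions as the direct object of "insured", so the gap sits immediately after word 10 ("insured").
Base order: A tenant mentioned that the student insured the ledger quietly.

10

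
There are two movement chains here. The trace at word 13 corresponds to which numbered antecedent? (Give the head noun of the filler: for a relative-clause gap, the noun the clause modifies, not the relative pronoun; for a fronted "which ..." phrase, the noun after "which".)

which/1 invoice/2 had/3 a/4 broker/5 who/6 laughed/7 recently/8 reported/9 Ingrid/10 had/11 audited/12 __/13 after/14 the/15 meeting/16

2

The marked gap is the direct object of "audited".
Its filler is the fronted wh-phrase "which invoice", at word 2.
(The other dependency links word 5 to a gap after word 6.)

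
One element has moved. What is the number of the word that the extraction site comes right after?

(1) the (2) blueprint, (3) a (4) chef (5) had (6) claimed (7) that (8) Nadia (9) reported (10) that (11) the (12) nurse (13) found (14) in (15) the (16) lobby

13

The displaced element is "the blueprint" (word 2).
It is linked across 2 clause boundaries (that → that).
It functions as the direct object of "found", so the gap sits immediately after word 13 ("found").
Base order: A chef had claimed that Nadia reported that the nurse found the blueprint in the lobby.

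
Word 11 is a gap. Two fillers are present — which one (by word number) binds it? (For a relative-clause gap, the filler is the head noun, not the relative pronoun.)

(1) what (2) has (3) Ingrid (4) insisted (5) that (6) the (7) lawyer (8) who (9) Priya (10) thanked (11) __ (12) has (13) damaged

The marked gap is inside the relative clause, the direct object of "thanked".
Its filler is the head noun "lawyer" (via "who"), at word 7.
(The other dependency links word 1 to a gap after word 13.)

7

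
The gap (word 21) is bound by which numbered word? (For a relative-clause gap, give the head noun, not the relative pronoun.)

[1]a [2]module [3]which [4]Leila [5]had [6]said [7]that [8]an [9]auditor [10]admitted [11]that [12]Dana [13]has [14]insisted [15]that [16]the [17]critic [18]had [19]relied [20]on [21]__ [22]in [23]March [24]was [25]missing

2

The gap at 21 is the prepositional object of "relied", inside a relative clause.
The relative pronoun is "which" (word 3); it is bound by the head noun immediately before it.
Its filler is the head noun "module", at word 2.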